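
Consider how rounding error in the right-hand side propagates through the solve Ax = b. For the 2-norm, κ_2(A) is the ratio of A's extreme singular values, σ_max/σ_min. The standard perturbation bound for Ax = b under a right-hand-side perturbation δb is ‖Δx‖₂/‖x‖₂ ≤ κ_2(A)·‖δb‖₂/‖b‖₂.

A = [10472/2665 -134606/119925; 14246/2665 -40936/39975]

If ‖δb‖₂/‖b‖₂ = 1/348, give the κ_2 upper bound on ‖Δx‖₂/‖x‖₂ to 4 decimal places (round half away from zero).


0.0672

M = AᵀA = [12504452/284089 -126364672/12784005; -126364672/12784005 1328023204/575280225]. tr(M)=15853384/342225, det(M)=1336336/342225
λ_max, λ_min = (15853384/342225 ± √249500473901056/117117950625)/2 = 1156/25, 1156/13689
κ_2(A) = √(λ_max/λ_min) = √((1156/25) / (1156/13689)) = 23.4000
worst-case relative error ≤ 23.4000 × 1/348 = 0.0672


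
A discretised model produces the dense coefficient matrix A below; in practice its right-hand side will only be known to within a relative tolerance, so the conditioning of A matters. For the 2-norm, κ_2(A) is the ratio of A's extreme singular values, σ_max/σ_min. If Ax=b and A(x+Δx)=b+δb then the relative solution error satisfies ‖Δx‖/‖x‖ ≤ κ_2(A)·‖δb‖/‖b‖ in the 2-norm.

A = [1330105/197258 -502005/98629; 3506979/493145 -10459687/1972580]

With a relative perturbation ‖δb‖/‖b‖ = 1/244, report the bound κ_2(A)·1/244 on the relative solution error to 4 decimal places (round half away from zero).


1.3939

M = AᵀA = [111088097029/1156680100 -83314947303/1156680100; -83314947303/1156680100 249950844409/4626720400]. tr(M)=27772129301/185068816, det(M)=144120025/740275264
char-poly roots: 2401/16 and 60025/46267204
κ = σ_max/σ_min = (49/4)/(245/6802) = 340.1000
κ_2(A)·‖δb‖/‖b‖ = 1.3939


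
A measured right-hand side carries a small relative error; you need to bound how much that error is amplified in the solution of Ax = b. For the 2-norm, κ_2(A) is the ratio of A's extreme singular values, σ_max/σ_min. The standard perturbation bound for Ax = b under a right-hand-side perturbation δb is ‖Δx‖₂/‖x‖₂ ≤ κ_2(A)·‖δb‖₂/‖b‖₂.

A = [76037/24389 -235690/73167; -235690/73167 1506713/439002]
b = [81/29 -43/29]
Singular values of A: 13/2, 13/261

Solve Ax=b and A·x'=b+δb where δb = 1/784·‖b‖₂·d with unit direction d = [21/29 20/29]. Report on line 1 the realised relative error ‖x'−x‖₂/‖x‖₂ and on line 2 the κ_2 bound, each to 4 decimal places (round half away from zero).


largest singular value 13/2, smallest 13/261
condition number: (13/2) ÷ (13/261) = 130.5000
bound on ‖Δx‖/‖x‖: κ·ε = 130.5000·1/784 = 0.1665
solve Ax = b  →  x = [14.8568 13.5119]
2-norm of b is 3.1623; of x, 20.0822
Δx = A⁻¹·δb where δb = 1/784·3.1623·d; ‖Δx‖ = 0.0810
relative error = 0.0040
realised/bound (from unrounded values) ≈ 0.0242

0.0040
0.1665


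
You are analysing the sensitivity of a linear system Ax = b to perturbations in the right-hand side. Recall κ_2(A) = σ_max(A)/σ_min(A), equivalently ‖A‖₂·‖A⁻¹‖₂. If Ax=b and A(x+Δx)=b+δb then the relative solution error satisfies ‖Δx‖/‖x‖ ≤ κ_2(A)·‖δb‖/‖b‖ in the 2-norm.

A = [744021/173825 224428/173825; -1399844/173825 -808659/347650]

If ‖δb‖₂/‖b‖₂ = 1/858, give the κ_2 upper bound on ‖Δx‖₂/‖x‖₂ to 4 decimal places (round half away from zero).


AᵀA = [8695953193/104550625 2536253874/104550625; 2536253874/104550625 2959865353/418202500]; tr = 60389885/669124, det = 130321/669124
solving λ² − 60389885/669124·λ + 130321/669124 = 0 gives λ = 361/4, 361/167281
so κ_2 = √((361/4) / (361/167281)) = 204.5000
bound on ‖Δx‖/‖x‖: κ·ε = 204.5000·1/858 = 0.2383

0.2383


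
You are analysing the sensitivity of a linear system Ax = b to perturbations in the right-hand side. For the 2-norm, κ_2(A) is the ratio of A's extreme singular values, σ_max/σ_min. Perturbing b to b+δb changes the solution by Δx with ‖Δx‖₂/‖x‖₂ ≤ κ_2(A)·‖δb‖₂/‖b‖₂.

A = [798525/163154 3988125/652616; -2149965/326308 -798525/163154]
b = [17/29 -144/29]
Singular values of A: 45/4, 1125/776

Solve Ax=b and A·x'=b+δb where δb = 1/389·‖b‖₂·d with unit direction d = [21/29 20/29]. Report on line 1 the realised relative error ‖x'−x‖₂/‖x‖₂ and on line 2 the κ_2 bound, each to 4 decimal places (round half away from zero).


0.0042
0.0199

σ_max = 45/4, σ_min = 1125/776
κ_2(A) = (45/4) / (1125/776) = 7.7600
worst-case relative error ≤ 7.7600 × 1/389 = 0.0199
solve Ax = b  →  x = [1.6846 -1.2533]
‖b‖ = 5.0000, ‖x‖ = 2.0997
with δb = [0.0093 0.0089], A·Δx = δb → ‖Δx‖ = 0.0089
realised ‖Δx‖/‖x‖ = 0.0042
realised/bound (from unrounded values) ≈ 0.2117


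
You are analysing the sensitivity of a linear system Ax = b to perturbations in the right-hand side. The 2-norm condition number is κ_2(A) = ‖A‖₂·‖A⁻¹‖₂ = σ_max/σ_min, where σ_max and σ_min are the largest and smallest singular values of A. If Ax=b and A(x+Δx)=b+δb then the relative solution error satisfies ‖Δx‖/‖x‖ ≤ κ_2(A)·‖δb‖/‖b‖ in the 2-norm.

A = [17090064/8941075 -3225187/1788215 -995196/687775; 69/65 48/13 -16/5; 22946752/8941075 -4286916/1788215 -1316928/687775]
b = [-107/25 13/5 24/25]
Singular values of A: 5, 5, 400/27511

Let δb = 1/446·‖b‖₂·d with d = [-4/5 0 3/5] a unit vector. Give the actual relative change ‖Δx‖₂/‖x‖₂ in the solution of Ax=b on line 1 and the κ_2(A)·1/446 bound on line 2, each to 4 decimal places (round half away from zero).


0.0029
0.7710

from the listed singular values, σ₁ = 5, σ_n = 400/27511
condition number: 5 ÷ (400/27511) = 343.8875
perturbation bound = 343.8875·1/446 = 0.7710
solve Ax = b  →  x = [203.0382 85.2492 164.9060]
‖b‖₂ = 5.0990 and ‖x‖₂ = 275.1107
re-solving with b+δb shifts x by Δx of norm 0.7863
dividing the unrounded norms, ‖Δx‖/‖x‖ = 0.0029
so the bound overstates the realised error by a factor of ≈ 269.7683 (computed from the unrounded values)


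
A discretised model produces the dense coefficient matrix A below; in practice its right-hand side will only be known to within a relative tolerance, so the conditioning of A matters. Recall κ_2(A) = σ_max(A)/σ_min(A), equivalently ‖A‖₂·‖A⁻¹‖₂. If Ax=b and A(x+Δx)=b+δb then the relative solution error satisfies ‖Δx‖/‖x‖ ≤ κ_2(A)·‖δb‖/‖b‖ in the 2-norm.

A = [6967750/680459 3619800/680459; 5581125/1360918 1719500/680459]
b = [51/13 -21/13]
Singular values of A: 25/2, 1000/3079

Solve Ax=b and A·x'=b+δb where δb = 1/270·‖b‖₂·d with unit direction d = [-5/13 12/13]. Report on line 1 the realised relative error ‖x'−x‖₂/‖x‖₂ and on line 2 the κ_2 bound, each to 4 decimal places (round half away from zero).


σ_max = 25/2, σ_min = 1000/3079
κ = σ_max/σ_min = (25/2)/(1000/3079) = 38.4875
bound on ‖Δx‖/‖x‖: κ·ε = 38.4875·1/270 = 0.1425
solve Ax = b  →  x = [4.5586 -8.0374]
‖b‖₂ = 4.2426 and ‖x‖₂ = 9.2401
Δx = A⁻¹·δb where δb = 1/270·4.2426·d; ‖Δx‖ = 0.0484
relative error = 0.0052
realised/bound (from unrounded values) ≈ 0.0367

0.0052
0.1425


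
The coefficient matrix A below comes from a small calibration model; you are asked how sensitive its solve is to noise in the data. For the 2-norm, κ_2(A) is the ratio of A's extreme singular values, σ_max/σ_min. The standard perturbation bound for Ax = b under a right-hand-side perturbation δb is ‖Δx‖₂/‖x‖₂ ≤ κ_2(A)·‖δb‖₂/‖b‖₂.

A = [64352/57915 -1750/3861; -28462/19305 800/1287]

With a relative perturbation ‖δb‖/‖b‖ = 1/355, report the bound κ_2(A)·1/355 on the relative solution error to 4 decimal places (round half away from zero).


AᵀA = [457277956/134165889 -63508480/44721963; -63508480/44721963 8822500/14907321]; tr = 3175624/793881, det = 400/793881
char-poly roots: 4 and 100/793881
so κ_2 = √(4 / (100/793881)) = 178.2000
bound on ‖Δx‖/‖x‖: κ·ε = 178.2000·1/355 = 0.5020

0.5020


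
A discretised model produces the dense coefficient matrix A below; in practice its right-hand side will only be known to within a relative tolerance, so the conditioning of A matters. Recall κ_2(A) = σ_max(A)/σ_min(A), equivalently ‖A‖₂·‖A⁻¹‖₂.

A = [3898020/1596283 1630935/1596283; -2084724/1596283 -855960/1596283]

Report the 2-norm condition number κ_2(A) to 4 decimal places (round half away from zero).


M = AᵀA = [67614650784/8817022201 28172517660/8817022201; 28172517660/8817022201 11739157425/8817022201]. tr(M)=469549161/52171729, det(M)=32400/52171729
char-poly roots: 9 and 3600/52171729
σ_max=√9=3, σ_min=√(3600/52171729)=(60/7223) → κ = 361.1500

361.1500


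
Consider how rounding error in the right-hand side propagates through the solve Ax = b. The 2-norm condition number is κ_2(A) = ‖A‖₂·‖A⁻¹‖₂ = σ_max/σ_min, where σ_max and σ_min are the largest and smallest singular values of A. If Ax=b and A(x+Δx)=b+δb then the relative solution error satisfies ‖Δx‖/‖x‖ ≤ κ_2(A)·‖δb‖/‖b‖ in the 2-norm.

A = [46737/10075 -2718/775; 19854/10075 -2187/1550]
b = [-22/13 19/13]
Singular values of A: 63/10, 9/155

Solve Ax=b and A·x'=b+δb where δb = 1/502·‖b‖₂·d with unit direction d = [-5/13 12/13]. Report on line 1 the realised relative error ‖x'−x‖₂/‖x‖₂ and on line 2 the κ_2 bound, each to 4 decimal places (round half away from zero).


0.0022
0.2161

σ_max = 63/10, σ_min = 9/155
condition number: (63/10) ÷ (9/155) = 108.5000
perturbation bound = 108.5000·1/502 = 0.2161
solve Ax = b  →  x = [20.5397 27.6508]
‖b‖₂ = 2.2361 and ‖x‖₂ = 34.4448
δb = ε·‖b‖·d = [-0.0017 0.0041]; solving A·Δx = δb gives ‖Δx‖ = 0.0767
relative error = 0.0022
so the bound overstates the realised error by a factor of ≈ 97.0464 (computed from the unrounded values)


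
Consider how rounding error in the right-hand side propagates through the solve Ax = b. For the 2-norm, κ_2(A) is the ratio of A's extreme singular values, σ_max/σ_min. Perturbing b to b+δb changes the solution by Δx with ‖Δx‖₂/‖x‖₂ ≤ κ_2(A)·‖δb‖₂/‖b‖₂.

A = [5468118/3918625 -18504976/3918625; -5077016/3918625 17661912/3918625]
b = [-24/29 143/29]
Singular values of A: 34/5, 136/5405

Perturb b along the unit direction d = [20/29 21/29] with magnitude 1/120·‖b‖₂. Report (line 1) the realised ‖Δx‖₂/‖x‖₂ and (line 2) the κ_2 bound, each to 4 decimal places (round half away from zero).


σ_max = 34/5, σ_min = 136/5405
κ = σ_max/σ_min = (34/5)/(136/5405) = 270.2500
worst-case relative error ≤ 270.2500 × 1/120 = 2.2521
solve Ax = b  →  x = [114.2941 33.9485]
‖b‖₂ = 5.0000 and ‖x‖₂ = 119.2294
δb = ε·‖b‖·d = [0.0287 0.0302]; solving A·Δx = δb gives ‖Δx‖ = 1.6559
realised ‖Δx‖/‖x‖ = 0.0139
realised/bound (from unrounded values) ≈ 0.0062

0.0139
2.2521


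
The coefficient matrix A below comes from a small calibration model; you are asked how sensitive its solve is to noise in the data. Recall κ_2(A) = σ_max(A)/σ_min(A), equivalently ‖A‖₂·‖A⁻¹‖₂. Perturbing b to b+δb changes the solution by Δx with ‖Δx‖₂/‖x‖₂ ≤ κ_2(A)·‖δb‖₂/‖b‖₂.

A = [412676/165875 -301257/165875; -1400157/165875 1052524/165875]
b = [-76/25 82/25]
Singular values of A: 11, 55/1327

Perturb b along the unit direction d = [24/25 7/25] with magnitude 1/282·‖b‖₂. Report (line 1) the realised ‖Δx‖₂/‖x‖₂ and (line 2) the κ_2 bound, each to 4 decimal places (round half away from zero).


largest singular value 11, smallest 55/1327
κ_2(A) = 11 / (55/1327) = 265.4000
worst-case relative error ≤ 265.4000 × 1/282 = 0.9411
solve Ax = b  →  x = [-29.2436 -38.3855]
2-norm of b is 4.4721; of x, 48.2559
with δb = [0.0152 0.0044], A·Δx = δb → ‖Δx‖ = 0.3826
dividing the unrounded norms, ‖Δx‖/‖x‖ = 0.0079
realised/bound (from unrounded values) ≈ 0.0084

0.0079
0.9411


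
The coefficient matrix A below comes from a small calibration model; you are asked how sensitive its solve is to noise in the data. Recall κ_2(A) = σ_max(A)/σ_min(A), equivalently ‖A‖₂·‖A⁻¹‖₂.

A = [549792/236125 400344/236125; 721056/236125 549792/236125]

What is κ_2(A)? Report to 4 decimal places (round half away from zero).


94.4500

form AᵀA = [32887719936/2230200625 24661469952/2230200625; 24661469952/2230200625 18501862464/2230200625] with trace 2055583296/89208025 and determinant 5308416/89208025
eigenvalues of AᵀA: λ = (tr ± √(tr²−4·det))/2 = 576/25, 9216/3568321
κ_2(A) = √(λ_max/λ_min) = √((576/25) / (9216/3568321)) = 94.4500


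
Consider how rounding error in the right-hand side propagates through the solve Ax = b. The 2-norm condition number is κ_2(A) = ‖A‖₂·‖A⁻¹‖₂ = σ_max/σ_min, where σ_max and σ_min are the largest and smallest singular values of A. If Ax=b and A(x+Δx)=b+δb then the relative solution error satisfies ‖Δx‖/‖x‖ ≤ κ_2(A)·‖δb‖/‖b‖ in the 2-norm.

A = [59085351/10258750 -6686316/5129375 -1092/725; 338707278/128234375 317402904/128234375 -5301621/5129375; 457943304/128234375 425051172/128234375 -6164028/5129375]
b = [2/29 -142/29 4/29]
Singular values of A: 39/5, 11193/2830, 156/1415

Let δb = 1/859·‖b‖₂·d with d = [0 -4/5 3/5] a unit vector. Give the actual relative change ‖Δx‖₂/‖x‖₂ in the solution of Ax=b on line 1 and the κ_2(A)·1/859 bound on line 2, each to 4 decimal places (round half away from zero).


0.0014
0.0824

σ_max = 39/5, σ_min = 156/1415
condition number: (39/5) ÷ (156/1415) = 70.7500
bound on ‖Δx‖/‖x‖: κ·ε = 70.7500·1/859 = 0.0824
solve Ax = b  →  x = [9.6579 2.2901 34.9026]
‖b‖₂ = 4.8990 and ‖x‖₂ = 36.2865
re-solving with b+δb shifts x by Δx of norm 0.0517
dividing the unrounded norms, ‖Δx‖/‖x‖ = 0.0014
so the bound overstates the realised error by a factor of ≈ 57.7742 (computed from the unrounded values)


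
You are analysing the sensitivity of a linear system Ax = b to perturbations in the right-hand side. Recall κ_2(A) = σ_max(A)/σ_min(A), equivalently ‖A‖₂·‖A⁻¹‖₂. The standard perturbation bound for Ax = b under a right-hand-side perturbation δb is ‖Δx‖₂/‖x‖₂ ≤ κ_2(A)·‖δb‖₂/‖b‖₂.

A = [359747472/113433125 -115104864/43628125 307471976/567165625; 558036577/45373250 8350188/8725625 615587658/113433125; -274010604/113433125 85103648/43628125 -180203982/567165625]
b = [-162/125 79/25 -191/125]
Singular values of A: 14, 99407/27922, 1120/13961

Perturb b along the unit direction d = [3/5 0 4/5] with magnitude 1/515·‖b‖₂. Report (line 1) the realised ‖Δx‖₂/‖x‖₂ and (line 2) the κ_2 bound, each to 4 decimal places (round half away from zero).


0.0036
0.3389

from the listed singular values, σ₁ = 14, σ_n = 1120/13961
κ_2(A) = 14 / (1120/13961) = 174.5125
bound on ‖Δx‖/‖x‖: κ·ε = 174.5125·1/515 = 0.3389
solve Ax = b  →  x = [9.3726 7.2502 -21.9371]
2-norm of b is 3.7417; of x, 24.9329
δb = ε·‖b‖·d = [0.0044 0.0000 0.0058]; solving A·Δx = δb gives ‖Δx‖ = 0.0906
realised ‖Δx‖/‖x‖ = 0.0036
so the bound overstates the realised error by a factor of ≈ 93.2902 (computed from the unrounded values)


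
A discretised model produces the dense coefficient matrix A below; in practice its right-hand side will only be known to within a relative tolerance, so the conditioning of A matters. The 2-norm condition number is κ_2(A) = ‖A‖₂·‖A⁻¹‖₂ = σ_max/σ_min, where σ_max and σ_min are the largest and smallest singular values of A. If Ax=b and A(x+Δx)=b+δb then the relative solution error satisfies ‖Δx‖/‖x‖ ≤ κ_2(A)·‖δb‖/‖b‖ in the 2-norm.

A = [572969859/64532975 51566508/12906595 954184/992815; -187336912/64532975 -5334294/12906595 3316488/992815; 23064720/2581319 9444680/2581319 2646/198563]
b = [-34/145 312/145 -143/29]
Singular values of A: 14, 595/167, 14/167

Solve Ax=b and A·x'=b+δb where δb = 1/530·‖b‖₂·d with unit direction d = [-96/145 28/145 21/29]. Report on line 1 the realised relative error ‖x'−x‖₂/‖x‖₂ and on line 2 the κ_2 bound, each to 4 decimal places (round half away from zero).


from the listed singular values, σ₁ = 14, σ_n = 14/167
condition number: 14 ÷ (14/167) = 167.0000
worst-case relative error ≤ 167.0000 × 1/530 = 0.3151
solve Ax = b  →  x = [-13.7392 32.2311 -7.3077]
‖b‖₂ = 5.3852 and ‖x‖₂ = 35.7913
Δx = A⁻¹·δb where δb = 1/530·5.3852·d; ‖Δx‖ = 0.1212
realised ‖Δx‖/‖x‖ = 0.0034
tightness: 0.0034 against a bound of 0.3151 (unrounded ratio ≈ 0.0107)

0.0034
0.3151


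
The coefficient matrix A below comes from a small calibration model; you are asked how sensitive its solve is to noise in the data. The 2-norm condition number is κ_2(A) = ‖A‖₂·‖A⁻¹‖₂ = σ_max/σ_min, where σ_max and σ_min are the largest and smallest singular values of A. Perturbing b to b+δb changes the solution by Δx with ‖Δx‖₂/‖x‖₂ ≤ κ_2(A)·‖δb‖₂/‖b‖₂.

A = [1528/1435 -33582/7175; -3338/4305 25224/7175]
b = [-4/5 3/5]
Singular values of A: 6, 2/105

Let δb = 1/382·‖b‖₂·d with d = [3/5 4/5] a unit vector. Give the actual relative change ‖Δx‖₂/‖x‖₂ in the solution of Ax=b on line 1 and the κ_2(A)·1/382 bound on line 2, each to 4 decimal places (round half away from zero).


0.8246
0.8246

from the listed singular values, σ₁ = 6, σ_n = 2/105
condition number: 6 ÷ (2/105) = 315.0000
perturbation bound = 315.0000·1/382 = 0.8246
solve Ax = b  →  x = [-0.0366 0.1626]
2-norm of b is 1.0000; of x, 0.1667
δb = ε·‖b‖·d = [0.0016 0.0021]; solving A·Δx = δb gives ‖Δx‖ = 0.1374
relative error = 0.8246
realised/bound = 1 exactly: the bound is attained for this b and d


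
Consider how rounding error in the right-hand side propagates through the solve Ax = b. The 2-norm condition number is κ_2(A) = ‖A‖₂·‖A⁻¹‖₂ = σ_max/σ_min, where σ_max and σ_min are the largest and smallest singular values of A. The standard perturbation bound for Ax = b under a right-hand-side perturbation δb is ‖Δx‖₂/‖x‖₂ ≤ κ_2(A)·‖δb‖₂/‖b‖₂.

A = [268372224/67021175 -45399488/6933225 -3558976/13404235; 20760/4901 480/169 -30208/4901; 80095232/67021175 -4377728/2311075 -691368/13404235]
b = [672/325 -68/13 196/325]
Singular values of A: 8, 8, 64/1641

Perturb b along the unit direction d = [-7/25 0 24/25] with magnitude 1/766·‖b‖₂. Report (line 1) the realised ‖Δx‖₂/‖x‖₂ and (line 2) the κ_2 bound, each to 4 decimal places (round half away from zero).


0.2678
0.2678

from the listed singular values, σ₁ = 8, σ_n = 64/1641
κ_2(A) = 8 / (64/1641) = 205.1250
perturbation bound = 205.1250·1/766 = 0.2678
solve Ax = b  →  x = [-0.2056 -0.4615 0.4947]
‖b‖ = 5.6569, ‖x‖ = 0.7071
Δx = A⁻¹·δb where δb = 1/766·5.6569·d; ‖Δx‖ = 0.1894
dividing the unrounded norms, ‖Δx‖/‖x‖ = 0.2678
tightness: 0.2678 against a bound of 0.2678; the bound is attained (ratio 1)


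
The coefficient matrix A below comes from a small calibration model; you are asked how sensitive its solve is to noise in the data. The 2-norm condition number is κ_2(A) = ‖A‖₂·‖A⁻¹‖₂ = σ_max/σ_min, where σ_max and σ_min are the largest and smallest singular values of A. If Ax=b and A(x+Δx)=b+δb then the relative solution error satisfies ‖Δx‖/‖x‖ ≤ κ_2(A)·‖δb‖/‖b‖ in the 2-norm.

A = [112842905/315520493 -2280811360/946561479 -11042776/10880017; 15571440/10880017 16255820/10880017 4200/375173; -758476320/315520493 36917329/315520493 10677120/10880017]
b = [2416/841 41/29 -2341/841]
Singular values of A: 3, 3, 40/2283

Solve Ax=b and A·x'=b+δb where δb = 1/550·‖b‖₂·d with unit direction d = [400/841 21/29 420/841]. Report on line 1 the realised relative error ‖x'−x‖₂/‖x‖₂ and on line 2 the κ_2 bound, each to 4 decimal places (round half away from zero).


0.0077
0.3113

σ_max = 3, σ_min = 40/2283
κ_2(A) = 3 / (40/2283) = 171.2250
worst-case relative error ≤ 171.2250 × 1/550 = 0.3113
solve Ax = b  →  x = [20.5313 -19.0933 49.7328]
‖b‖₂ = 4.2426 and ‖x‖₂ = 57.0915
re-solving with b+δb shifts x by Δx of norm 0.4403
dividing the unrounded norms, ‖Δx‖/‖x‖ = 0.0077
so the bound overstates the realised error by a factor of ≈ 40.3698 (computed from the unrounded values)


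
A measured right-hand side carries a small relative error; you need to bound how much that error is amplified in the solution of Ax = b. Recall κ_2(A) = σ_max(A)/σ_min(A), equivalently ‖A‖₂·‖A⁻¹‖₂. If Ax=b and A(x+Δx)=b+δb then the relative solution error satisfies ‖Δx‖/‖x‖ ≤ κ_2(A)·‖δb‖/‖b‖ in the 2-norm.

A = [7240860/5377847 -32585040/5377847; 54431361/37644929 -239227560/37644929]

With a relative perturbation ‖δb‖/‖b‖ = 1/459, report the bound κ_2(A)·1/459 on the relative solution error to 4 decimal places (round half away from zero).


AᵀA = [6577699980681/1685066206201 -29230349112360/1685066206201; -29230349112360/1685066206201 129913534152000/1685066206201]; tr = 81196451001/1002418921, det = 41990400/1002418921
solving λ² − 81196451001/1002418921·λ + 41990400/1002418921 = 0 gives λ = 81, 518400/1002418921
so κ_2 = √(81 / (518400/1002418921)) = 395.7625
worst-case relative error ≤ 395.7625 × 1/459 = 0.8622

0.8622


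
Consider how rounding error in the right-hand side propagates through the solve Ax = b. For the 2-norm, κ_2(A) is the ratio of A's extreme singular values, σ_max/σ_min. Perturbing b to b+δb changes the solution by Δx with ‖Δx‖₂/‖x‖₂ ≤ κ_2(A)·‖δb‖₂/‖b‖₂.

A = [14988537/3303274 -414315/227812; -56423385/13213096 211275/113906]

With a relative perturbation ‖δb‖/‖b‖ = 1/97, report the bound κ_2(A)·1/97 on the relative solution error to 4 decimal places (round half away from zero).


0.7226

AᵀA = [8059569842169/207593229376 -839338002765/51898307344; -839338002765/51898307344 350205421725/51898307344]; tr = 55978648101/1228362304, det = 8303765625/19653796864
solving λ² − 55978648101/1228362304·λ + 8303765625/19653796864 = 0 gives λ = 729/16, 11390625/1228362304
so κ_2 = √((729/16) / (11390625/1228362304)) = 70.0960
worst-case relative error ≤ 70.0960 × 1/97 = 0.7226


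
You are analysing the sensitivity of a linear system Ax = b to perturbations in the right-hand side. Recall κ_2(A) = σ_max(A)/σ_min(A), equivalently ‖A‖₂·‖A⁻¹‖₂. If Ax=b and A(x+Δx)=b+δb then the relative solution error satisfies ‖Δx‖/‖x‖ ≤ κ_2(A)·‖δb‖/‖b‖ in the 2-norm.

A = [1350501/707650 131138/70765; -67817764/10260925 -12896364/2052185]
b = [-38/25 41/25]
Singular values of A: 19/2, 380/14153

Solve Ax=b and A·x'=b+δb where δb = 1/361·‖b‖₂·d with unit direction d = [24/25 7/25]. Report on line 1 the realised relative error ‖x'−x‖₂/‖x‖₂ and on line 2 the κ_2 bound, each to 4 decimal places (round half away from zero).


σ_max = 19/2, σ_min = 380/14153
κ = σ_max/σ_min = (19/2)/(380/14153) = 353.8250
κ_2(A)·‖δb‖/‖b‖ = 0.9801
solve Ax = b  →  x = [25.5336 -27.1155]
2-norm of b is 2.2361; of x, 37.2453
re-solving with b+δb shifts x by Δx of norm 0.2307
dividing the unrounded norms, ‖Δx‖/‖x‖ = 0.0062
tightness: 0.0062 against a bound of 0.9801 (unrounded ratio ≈ 0.0063)

0.0062
0.9801


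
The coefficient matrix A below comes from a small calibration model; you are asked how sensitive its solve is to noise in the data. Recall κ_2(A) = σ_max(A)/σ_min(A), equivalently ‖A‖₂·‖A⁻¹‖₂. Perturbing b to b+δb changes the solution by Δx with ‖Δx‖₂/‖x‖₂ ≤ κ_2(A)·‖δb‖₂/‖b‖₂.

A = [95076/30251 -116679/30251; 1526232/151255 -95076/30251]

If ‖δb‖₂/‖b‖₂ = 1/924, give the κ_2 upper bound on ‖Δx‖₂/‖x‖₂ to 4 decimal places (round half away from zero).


0.0048

AᵀA = [15120534096/135373225 -1186833708/27074645; -1186833708/27074645 134043993/5414929]; tr = 109299609/801025, det = 675584064/801025
solving λ² − 109299609/801025·λ + 675584064/801025 = 0 gives λ = 3249/25, 207936/32041
σ_max=√(3249/25)=(57/5), σ_min=√(207936/32041)=(456/179) → κ = 4.4750
bound on ‖Δx‖/‖x‖: κ·ε = 4.4750·1/924 = 0.0048


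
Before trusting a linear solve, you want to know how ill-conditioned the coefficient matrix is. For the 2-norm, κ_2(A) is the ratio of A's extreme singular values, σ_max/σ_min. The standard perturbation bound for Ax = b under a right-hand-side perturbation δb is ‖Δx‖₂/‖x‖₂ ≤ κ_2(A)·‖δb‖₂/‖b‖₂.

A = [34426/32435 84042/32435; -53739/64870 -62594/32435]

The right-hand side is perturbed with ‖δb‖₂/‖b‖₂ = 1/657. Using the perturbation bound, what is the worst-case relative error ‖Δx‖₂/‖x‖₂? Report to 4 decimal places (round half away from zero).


0.1899

M = AᵀA = [305139121/168324676 183003975/42081169; 183003975/42081169 439242664/42081169]. tr(M)=12201833/996004, det(M)=2401/249001
λ_max, λ_min = (12201833/996004 ± √148846466070225/992023968016)/2 = 49/4, 196/249001
κ = σ_max/σ_min = (7/2)/(14/499) = 124.7500
perturbation bound = 124.7500·1/657 = 0.1899


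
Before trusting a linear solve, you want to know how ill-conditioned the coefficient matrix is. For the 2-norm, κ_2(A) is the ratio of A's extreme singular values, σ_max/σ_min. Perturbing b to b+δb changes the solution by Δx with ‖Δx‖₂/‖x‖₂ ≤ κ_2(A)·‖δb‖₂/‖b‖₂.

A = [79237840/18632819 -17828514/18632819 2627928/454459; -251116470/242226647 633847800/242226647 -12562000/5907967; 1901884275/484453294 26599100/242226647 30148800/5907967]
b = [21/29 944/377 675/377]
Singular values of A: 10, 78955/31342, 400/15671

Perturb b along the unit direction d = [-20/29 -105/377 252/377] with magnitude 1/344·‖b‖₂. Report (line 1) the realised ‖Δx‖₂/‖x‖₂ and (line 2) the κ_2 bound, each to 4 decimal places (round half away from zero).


0.3014
1.1389

from the listed singular values, σ₁ = 10, σ_n = 400/15671
condition number: 10 ÷ (400/15671) = 391.7750
κ_2(A)·‖δb‖/‖b‖ = 1.1389
solve Ax = b  →  x = [0.3199 1.1487 0.0800]
2-norm of b is 3.1623; of x, 1.1951
with δb = [-0.0063 -0.0026 0.0061], A·Δx = δb → ‖Δx‖ = 0.3601
relative error = 0.3014
tightness: 0.3014 against a bound of 1.1389 (unrounded ratio ≈ 0.2646)


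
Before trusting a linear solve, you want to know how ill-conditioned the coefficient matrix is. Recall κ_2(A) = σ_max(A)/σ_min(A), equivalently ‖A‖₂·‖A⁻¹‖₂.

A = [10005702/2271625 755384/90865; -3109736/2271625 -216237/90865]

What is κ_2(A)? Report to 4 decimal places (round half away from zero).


AᵀA = [175655248804/8256448225 65844697464/1651289645; 65844697464/1651289645 24694537105/330257929]; tr = 2744009261/28569025, det = 23059204/28569025
char-poly roots: 2401/25 and 9604/1142761
κ = σ_max/σ_min = (49/5)/(98/1069) = 106.9000

106.9000


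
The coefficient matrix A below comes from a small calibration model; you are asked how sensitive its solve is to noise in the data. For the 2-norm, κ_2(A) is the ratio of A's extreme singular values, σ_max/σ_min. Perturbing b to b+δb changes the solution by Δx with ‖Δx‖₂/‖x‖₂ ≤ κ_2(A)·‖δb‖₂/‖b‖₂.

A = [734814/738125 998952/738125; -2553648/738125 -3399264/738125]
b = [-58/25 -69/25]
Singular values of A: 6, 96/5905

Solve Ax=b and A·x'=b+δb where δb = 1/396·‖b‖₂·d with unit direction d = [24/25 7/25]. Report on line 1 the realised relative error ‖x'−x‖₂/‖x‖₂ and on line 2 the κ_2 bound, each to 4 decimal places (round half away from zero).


from the listed singular values, σ₁ = 6, σ_n = 96/5905
condition number: 6 ÷ (96/5905) = 369.0625
worst-case relative error ≤ 369.0625 × 1/396 = 0.9320
solve Ax = b  →  x = [147.8250 -110.4521]
2-norm of b is 3.6056; of x, 184.5316
re-solving with b+δb shifts x by Δx of norm 0.5600
dividing the unrounded norms, ‖Δx‖/‖x‖ = 0.0030
tightness: 0.0030 against a bound of 0.9320 (unrounded ratio ≈ 0.0033)

0.0030
0.9320


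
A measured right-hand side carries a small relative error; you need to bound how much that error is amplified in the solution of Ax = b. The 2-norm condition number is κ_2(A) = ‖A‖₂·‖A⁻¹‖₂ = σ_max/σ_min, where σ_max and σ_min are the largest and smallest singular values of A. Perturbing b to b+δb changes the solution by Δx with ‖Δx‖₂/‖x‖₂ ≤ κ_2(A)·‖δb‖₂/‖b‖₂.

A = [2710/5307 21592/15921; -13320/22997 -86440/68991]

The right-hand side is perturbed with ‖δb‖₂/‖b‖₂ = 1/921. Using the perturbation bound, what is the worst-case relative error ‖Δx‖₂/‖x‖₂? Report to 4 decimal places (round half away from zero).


0.0298

AᵀA = [3374500/5659641 24080080/16978923; 24080080/16978923 173646976/50936769]; tr = 1207204/301401, det = 6400/301401
char-poly roots: 4 and 1600/301401
κ_2(A) = √(λ_max/λ_min) = √(4 / (1600/301401)) = 27.4500
bound on ‖Δx‖/‖x‖: κ·ε = 27.4500·1/921 = 0.0298


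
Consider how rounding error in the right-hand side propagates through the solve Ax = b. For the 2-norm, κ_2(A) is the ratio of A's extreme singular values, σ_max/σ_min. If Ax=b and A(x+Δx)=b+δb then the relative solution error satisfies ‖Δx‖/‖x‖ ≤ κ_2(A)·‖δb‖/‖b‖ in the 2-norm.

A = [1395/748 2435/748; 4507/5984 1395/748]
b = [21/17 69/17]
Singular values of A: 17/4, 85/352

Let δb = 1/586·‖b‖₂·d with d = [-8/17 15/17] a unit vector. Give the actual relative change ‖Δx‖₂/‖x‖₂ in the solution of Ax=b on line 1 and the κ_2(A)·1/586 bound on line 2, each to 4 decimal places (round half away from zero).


σ_max = 17/4, σ_min = 85/352
condition number: (17/4) ÷ (85/352) = 17.6000
κ_2(A)·‖δb‖/‖b‖ = 0.0300
solve Ax = b  →  x = [-10.6298 6.4692]
‖b‖₂ = 4.2426 and ‖x‖₂ = 12.4436
re-solving with b+δb shifts x by Δx of norm 0.0300
relative error = 0.0024
tightness: 0.0024 against a bound of 0.0300 (unrounded ratio ≈ 0.0802)

0.0024
0.0300


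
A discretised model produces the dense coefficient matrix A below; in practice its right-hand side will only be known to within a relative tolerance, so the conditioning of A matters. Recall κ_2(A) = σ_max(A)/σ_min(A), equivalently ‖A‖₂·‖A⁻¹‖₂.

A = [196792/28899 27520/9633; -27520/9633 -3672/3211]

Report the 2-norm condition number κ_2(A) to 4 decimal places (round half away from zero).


form AᵀA = [269486656/4941729 37427200/1647243; 37427200/1647243 5199424/549081] with trace 1871488/29241 and determinant 4096/29241
eigenvalues of AᵀA: λ = (tr ± √(tr²−4·det))/2 = 64, 64/29241
σ_max=√64=8, σ_min=√(64/29241)=(8/171) → κ = 171.0000

171.0000


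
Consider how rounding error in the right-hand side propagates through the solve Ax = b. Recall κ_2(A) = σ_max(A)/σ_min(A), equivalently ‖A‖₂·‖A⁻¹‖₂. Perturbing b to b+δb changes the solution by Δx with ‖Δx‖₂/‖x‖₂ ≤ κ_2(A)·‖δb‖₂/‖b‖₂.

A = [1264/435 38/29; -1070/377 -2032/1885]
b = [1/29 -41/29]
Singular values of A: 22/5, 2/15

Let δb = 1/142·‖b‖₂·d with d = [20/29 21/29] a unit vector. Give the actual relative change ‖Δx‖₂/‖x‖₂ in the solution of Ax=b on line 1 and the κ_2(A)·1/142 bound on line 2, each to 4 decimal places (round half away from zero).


0.0100
0.2324

from the listed singular values, σ₁ = 22/5, σ_n = 2/15
κ = σ_max/σ_min = (22/5)/(2/15) = 33.0000
κ_2(A)·‖δb‖/‖b‖ = 0.2324
solve Ax = b  →  x = [3.0944 -6.8357]
‖b‖₂ = 1.4142 and ‖x‖₂ = 7.5034
re-solving with b+δb shifts x by Δx of norm 0.0747
realised ‖Δx‖/‖x‖ = 0.0100
tightness: 0.0100 against a bound of 0.2324 (unrounded ratio ≈ 0.0428)


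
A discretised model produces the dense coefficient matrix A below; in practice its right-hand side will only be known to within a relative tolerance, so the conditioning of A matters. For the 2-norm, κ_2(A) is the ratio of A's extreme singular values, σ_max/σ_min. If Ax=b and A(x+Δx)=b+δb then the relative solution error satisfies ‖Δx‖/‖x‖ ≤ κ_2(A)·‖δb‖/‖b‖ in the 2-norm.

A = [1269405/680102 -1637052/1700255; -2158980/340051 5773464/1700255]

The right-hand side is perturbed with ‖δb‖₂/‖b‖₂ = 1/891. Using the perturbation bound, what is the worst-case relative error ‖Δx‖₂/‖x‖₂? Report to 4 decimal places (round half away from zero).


form AᵀA = [20256167615625/462538730404 -2700766860750/115634682601; -2700766860750/115634682601 1440513032400/115634682601] with trace 90028442025/1600480036 and determinant 20250000/400120009
eigenvalues of AᵀA: λ = (tr ± √(tr²−4·det))/2 = 225/4, 360000/400120009
κ_2(A) = √(λ_max/λ_min) = √((225/4) / (360000/400120009)) = 250.0375
perturbation bound = 250.0375·1/891 = 0.2806

0.2806


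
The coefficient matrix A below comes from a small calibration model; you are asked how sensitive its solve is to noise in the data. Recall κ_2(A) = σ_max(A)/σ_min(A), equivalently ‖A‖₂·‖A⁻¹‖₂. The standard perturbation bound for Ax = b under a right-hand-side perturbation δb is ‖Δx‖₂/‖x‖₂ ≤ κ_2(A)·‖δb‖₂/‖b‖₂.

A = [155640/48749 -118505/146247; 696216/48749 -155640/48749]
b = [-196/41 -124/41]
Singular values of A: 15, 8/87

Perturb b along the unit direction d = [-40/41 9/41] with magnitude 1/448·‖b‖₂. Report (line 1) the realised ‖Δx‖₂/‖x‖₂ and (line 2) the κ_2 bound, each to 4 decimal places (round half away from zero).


from the listed singular values, σ₁ = 15, σ_n = 8/87
condition number: 15 ÷ (8/87) = 163.1250
bound on ‖Δx‖/‖x‖: κ·ε = 163.1250·1/448 = 0.3641
solve Ax = b  →  x = [9.2886 42.4976]
2-norm of b is 5.6569; of x, 43.5008
Δx = A⁻¹·δb where δb = 1/448·5.6569·d; ‖Δx‖ = 0.1373
realised ‖Δx‖/‖x‖ = 0.0032
tightness: 0.0032 against a bound of 0.3641 (unrounded ratio ≈ 0.0087)

0.0032
0.3641


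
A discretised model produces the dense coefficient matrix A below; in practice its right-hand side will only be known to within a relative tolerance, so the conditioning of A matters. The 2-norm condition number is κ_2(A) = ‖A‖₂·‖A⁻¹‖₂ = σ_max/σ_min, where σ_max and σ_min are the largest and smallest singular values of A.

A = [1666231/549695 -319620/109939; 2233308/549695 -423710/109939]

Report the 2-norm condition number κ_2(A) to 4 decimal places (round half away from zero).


M = AᵀA = [310559614729/12086583721 -295767136980/12086583721; -295767136980/12086583721 281687108500/12086583721]. tr(M)=704217269/14371681, det(M)=240100/14371681
solving λ² − 704217269/14371681·λ + 240100/14371681 = 0 gives λ = 49, 4900/14371681
so κ_2 = √(49 / (4900/14371681)) = 379.1000

379.1000


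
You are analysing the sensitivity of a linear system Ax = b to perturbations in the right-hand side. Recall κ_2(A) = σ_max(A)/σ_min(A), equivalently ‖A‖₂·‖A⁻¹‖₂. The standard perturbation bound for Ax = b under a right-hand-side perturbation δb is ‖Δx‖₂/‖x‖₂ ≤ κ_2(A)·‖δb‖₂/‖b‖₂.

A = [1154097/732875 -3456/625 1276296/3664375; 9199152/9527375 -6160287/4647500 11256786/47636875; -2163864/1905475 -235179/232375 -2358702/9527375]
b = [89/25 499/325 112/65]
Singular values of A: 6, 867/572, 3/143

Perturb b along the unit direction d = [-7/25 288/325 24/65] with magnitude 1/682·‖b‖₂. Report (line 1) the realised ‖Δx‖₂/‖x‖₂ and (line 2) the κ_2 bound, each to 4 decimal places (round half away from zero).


0.0062
0.4194

from the listed singular values, σ₁ = 6, σ_n = 3/143
κ_2(A) = 6 / (3/143) = 286.0000
κ_2(A)·‖δb‖/‖b‖ = 0.4194
solve Ax = b  →  x = [-10.8992 -0.8247 46.4060]
‖b‖₂ = 4.2426 and ‖x‖₂ = 47.6759
δb = ε·‖b‖·d = [-0.0017 0.0055 0.0023]; solving A·Δx = δb gives ‖Δx‖ = 0.2965
dividing the unrounded norms, ‖Δx‖/‖x‖ = 0.0062
tightness: 0.0062 against a bound of 0.4194 (unrounded ratio ≈ 0.0148)


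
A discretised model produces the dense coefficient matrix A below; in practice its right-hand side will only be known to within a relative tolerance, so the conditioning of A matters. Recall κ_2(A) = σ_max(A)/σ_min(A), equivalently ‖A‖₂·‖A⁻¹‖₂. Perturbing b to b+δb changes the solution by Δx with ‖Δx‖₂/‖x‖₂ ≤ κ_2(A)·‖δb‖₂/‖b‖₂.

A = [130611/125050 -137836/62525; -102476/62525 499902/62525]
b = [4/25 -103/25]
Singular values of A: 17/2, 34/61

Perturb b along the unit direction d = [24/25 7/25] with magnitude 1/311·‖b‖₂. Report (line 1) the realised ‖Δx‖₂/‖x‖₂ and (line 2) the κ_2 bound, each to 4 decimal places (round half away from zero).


from the listed singular values, σ₁ = 17/2, σ_n = 34/61
κ_2(A) = (17/2) / (34/61) = 15.2500
bound on ‖Δx‖/‖x‖: κ·ε = 15.2500·1/311 = 0.0490
solve Ax = b  →  x = [-1.6471 -0.8529]
‖b‖₂ = 4.1231 and ‖x‖₂ = 1.8548
Δx = A⁻¹·δb where δb = 1/311·4.1231·d; ‖Δx‖ = 0.0238
relative error = 0.0128
tightness: 0.0128 against a bound of 0.0490 (unrounded ratio ≈ 0.2615)

0.0128
0.0490


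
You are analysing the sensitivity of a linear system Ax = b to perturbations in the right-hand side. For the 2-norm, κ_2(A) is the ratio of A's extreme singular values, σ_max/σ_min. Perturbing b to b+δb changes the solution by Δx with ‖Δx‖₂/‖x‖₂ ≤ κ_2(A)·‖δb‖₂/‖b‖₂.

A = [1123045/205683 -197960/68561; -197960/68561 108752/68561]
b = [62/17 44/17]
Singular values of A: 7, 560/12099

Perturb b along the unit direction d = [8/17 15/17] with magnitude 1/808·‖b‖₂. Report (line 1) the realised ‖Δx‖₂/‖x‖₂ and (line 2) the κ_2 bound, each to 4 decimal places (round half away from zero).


largest singular value 7, smallest 560/12099
κ = σ_max/σ_min = 7/(560/12099) = 151.2375
perturbation bound = 151.2375·1/808 = 0.1872
solve Ax = b  →  x = [40.9210 76.1197]
‖b‖₂ = 4.4721 and ‖x‖₂ = 86.4219
re-solving with b+δb shifts x by Δx of norm 0.1196
realised ‖Δx‖/‖x‖ = 0.0014
so the bound overstates the realised error by a factor of ≈ 135.2717 (computed from the unrounded values)

0.0014
0.1872


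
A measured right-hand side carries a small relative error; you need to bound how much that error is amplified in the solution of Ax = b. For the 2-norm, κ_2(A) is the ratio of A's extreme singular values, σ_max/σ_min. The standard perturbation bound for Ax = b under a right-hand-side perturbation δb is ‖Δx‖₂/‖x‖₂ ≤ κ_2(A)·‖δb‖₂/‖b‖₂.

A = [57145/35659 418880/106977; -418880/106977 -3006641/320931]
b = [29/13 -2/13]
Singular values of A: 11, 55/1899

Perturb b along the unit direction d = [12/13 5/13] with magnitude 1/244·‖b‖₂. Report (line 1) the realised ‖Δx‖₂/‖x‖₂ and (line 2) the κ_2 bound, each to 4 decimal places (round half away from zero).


σ_max = 11, σ_min = 55/1899
κ = σ_max/σ_min = 11/(55/1899) = 379.8000
perturbation bound = 379.8000·1/244 = 1.5566
solve Ax = b  →  x = [-63.7077 26.6434]
‖b‖ = 2.2361, ‖x‖ = 69.0546
with δb = [0.0085 0.0035], A·Δx = δb → ‖Δx‖ = 0.3164
relative error = 0.0046
realised/bound (from unrounded values) ≈ 0.0029

0.0046
1.5566


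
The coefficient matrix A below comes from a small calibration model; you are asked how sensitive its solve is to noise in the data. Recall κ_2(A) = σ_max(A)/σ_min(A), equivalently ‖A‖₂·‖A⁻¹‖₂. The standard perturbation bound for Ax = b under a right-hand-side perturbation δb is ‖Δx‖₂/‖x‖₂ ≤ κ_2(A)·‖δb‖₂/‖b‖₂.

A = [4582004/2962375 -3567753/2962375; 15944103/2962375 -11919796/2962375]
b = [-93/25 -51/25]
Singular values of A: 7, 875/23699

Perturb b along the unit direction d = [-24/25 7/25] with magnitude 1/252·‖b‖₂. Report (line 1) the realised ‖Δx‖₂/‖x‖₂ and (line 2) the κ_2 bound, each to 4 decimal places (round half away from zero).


0.0056
0.7523

from the listed singular values, σ₁ = 7, σ_n = 875/23699
condition number: 7 ÷ (875/23699) = 189.5920
κ_2(A)·‖δb‖/‖b‖ = 0.7523
solve Ax = b  →  x = [48.4094 65.2601]
2-norm of b is 4.2426; of x, 81.2548
with δb = [-0.0162 0.0047], A·Δx = δb → ‖Δx‖ = 0.4560
relative error = 0.0056
so the bound overstates the realised error by a factor of ≈ 134.0637 (computed from the unrounded values)
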